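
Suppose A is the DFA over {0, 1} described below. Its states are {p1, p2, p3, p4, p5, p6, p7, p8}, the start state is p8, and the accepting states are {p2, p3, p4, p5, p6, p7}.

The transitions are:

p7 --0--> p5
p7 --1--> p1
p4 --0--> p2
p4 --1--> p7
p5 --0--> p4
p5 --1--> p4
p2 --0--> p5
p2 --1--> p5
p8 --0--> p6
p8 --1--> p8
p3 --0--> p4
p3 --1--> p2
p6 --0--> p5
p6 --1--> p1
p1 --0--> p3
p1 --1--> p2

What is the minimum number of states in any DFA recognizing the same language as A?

7

All states are reachable from the start state.
Initial partition by acceptance: {p2,p3,p4,p5,p6,p7} | {p1,p8}.
On input 1, block {p2,p3,p4,p5,p6,p7} splits into {p2,p3,p4,p5} and {p6,p7}.
Split {p2,p3,p4,p5} by δ(·,1) → {p2,p3,p5} and {p4}.
Split {p2,p3,p5} by δ(·,0) → {p3,p5} and {p2}.
Refine {p3,p5} on symbol 1: members go to different blocks, giving {p3} and {p5}.
Split {p1,p8} by δ(·,0) → {p1} and {p8}.
Stable partition: {p3} | {p1} | {p6,p7} | {p4} | {p2} | {p5} | {p8} — 7 equivalence classes.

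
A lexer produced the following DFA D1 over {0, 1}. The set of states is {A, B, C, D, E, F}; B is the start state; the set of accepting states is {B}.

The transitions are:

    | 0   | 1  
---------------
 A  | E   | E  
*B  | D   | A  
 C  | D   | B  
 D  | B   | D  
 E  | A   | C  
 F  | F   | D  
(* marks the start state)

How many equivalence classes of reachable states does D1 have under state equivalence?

First remove the unreachable states {F}; 5 states remain.
Initial partition by acceptance: {B} | {A,C,D,E}.
Split {A,C,D,E} by δ(·,0) → {A,C,E} and {D}.
Refine {A,C,E} on symbol 0: members go to different blocks, giving {A,E} and {C}.
Split {A,E} by δ(·,1) → {A} and {E}.
No further refinement is possible. Final partition (5 blocks): {B} | {A} | {D} | {C} | {E}.

5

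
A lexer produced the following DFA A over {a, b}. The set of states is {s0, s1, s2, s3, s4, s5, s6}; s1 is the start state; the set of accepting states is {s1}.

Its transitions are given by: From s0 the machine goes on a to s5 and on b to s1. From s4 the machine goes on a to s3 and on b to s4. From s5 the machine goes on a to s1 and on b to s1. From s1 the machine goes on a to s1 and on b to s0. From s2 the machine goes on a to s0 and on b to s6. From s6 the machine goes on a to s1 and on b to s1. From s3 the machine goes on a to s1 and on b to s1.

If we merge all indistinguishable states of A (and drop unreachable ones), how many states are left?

States {s2,s3,s4,s6} cannot be reached from the start state, so discard them.
Start with accepting vs non-accepting: {s1} | {s0,s5}.
Split {s0,s5} by δ(·,a) → {s0} and {s5}.
No further refinement is possible. Final partition (3 blocks): {s1} | {s0} | {s5}.

3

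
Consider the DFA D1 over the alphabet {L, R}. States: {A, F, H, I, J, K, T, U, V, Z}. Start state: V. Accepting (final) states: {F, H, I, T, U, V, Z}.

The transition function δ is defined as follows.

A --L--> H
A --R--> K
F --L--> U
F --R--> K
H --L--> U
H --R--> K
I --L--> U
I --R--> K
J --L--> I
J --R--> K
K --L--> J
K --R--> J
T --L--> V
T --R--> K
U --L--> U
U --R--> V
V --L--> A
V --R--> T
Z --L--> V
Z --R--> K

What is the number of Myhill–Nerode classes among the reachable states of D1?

States {F,Z} cannot be reached from the start state, so discard them.
Start with accepting vs non-accepting: {H,I,T,U,V} | {A,J,K}.
Refine {H,I,T,U,V} on symbol L: members go to different blocks, giving {H,I,T,U} and {V}.
On input L, block {H,I,T,U} splits into {H,I,U} and {T}.
Split {H,I,U} by δ(·,R) → {H,I} and {U}.
Refine {A,J,K} on symbol L: members go to different blocks, giving {A,J} and {K}.
No further refinement is possible. Final partition (6 blocks): {H,I} | {A,J} | {V} | {T} | {U} | {K}.

6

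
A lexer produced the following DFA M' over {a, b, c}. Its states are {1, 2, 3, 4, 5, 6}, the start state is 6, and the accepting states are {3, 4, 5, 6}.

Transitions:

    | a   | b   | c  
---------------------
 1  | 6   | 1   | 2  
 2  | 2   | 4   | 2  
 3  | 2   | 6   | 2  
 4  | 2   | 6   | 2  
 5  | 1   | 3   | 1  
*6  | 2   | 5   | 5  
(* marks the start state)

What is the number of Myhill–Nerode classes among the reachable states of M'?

P0 = {3,4,5,6} | {1,2}.
Split {3,4,5,6} by δ(·,c) → {3,4,5} and {6}.
On input b, block {3,4,5} splits into {3,4} and {5}.
Refine {1,2} on symbol a: members go to different blocks, giving {1} and {2}.
Stable partition: {3,4} | {1} | {6} | {5} | {2} — 5 equivalence classes.

5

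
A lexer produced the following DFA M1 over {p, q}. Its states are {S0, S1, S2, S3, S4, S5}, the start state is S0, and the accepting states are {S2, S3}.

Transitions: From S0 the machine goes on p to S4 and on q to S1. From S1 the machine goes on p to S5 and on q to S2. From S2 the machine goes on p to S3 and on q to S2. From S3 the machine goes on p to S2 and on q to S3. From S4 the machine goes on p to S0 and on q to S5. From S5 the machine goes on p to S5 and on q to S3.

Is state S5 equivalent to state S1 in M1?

Every state is reachable, so we keep all 6.
Initial partition by acceptance: {S2,S3} | {S0,S1,S4,S5}.
Split {S0,S1,S4,S5} by δ(·,q) → {S0,S4} and {S1,S5}.
No further refinement is possible. Final partition (3 blocks): {S2,S3} | {S0,S4} | {S1,S5}.
S5 and S1 lie in the same block of the stable partition, so they are equivalent — no string distinguishes them.

Yes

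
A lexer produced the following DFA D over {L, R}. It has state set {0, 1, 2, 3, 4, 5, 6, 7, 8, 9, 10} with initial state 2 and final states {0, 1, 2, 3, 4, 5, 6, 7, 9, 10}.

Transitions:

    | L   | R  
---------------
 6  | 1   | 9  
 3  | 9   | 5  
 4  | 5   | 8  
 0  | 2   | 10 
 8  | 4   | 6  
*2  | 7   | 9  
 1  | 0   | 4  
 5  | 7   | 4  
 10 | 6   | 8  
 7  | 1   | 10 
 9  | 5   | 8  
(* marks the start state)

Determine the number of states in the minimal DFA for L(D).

3

First remove the unreachable states {3}; 10 states remain.
Initial partition by acceptance: {0,1,2,4,5,6,7,9,10} | {8}.
Split {0,1,2,4,5,6,7,9,10} by δ(·,R) → {0,1,2,5,6,7} and {4,9,10}.
The partition is now stable with 3 blocks: {0,1,2,5,6,7} | {8} | {4,9,10}.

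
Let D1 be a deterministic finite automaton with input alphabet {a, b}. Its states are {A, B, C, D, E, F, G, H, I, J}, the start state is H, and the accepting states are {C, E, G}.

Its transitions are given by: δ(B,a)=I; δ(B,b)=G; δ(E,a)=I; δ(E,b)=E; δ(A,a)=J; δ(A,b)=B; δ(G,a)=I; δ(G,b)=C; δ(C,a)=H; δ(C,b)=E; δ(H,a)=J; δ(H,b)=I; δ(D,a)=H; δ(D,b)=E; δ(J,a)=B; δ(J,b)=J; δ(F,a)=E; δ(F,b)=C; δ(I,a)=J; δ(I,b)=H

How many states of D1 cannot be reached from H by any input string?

No path from H leads to A, D, F; the other 7 states are all reachable.

3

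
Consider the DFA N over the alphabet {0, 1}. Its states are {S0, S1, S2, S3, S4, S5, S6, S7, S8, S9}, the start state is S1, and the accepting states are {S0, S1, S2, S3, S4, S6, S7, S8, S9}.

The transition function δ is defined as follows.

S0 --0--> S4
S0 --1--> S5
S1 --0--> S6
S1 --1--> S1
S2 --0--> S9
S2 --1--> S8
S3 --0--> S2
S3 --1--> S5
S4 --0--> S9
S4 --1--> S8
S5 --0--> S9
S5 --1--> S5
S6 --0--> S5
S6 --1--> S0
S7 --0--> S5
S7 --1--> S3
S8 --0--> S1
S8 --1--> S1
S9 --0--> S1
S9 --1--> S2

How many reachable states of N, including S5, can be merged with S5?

1

States {S3,S7} cannot be reached from the start state, so discard them.
Initial partition by acceptance: {S0,S1,S2,S4,S6,S8,S9} | {S5}.
Split {S0,S1,S2,S4,S6,S8,S9} by δ(·,0) → {S0,S1,S2,S4,S8,S9} and {S6}.
Refine {S0,S1,S2,S4,S8,S9} on symbol 0: members go to different blocks, giving {S0,S2,S4,S8,S9} and {S1}.
Split {S0,S2,S4,S8,S9} by δ(·,0) → {S0,S2,S4} and {S8,S9}.
Refine {S0,S2,S4} on symbol 0: members go to different blocks, giving {S2,S4} and {S0}.
Split {S8,S9} by δ(·,1) → {S8} and {S9}.
Stable partition: {S2,S4} | {S5} | {S6} | {S1} | {S8} | {S0} | {S9} — 7 equivalence classes.
The equivalence class containing S5 is {S5}, of size 1.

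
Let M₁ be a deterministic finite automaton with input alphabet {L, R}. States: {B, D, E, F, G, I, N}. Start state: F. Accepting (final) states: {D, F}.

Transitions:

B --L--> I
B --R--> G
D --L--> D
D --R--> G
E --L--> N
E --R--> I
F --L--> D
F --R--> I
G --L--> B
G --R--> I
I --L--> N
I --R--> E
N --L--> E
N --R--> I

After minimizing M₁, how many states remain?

2

Every state is reachable, so we keep all 7.
Start with accepting vs non-accepting: {D,F} | {B,E,G,I,N}.
The partition is now stable with 2 blocks: {D,F} | {B,E,G,I,N}.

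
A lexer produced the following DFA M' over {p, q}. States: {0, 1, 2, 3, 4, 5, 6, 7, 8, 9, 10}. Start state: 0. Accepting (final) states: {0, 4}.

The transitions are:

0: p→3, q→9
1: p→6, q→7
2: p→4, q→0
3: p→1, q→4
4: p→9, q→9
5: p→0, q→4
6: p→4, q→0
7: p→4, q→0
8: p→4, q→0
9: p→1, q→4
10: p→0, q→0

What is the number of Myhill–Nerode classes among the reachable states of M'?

4

First remove the unreachable states {2,5,8,10}; 7 states remain.
Start with accepting vs non-accepting: {0,4} | {1,3,6,7,9}.
Split {1,3,6,7,9} by δ(·,p) → {1,3,9} and {6,7}.
Refine {1,3,9} on symbol p: members go to different blocks, giving {3,9} and {1}.
No further refinement is possible. Final partition (4 blocks): {0,4} | {3,9} | {6,7} | {1}.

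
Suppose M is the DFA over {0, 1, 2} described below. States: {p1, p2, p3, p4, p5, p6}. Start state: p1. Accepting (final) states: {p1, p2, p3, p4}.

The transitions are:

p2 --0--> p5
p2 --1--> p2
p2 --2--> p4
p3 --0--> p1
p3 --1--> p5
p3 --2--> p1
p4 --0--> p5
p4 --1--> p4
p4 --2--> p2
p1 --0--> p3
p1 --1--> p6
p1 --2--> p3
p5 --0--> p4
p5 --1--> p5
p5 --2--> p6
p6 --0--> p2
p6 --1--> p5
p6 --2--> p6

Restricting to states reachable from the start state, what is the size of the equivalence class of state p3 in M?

2

Every state is reachable, so we keep all 6.
Initial partition by acceptance: {p1,p2,p3,p4} | {p5,p6}.
Refine {p1,p2,p3,p4} on symbol 0: members go to different blocks, giving {p1,p3} and {p2,p4}.
The partition is now stable with 3 blocks: {p1,p3} | {p5,p6} | {p2,p4}.
The equivalence class containing p3 is {p1,p3}, of size 2.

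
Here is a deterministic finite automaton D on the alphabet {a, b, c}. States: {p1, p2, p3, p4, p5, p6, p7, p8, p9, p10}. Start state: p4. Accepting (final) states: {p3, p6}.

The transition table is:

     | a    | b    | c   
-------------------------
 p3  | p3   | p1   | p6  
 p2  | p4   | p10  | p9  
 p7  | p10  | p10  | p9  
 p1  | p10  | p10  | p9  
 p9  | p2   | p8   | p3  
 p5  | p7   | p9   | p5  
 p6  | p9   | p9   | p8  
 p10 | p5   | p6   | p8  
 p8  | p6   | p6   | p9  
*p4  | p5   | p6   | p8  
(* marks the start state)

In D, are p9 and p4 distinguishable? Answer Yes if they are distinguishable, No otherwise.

Yes

All states are reachable from the start state.
Start with accepting vs non-accepting: {p3,p6} | {p1,p2,p4,p5,p7,p8,p9,p10}.
On input a, block {p3,p6} splits into {p3} and {p6}.
On input a, block {p1,p2,p4,p5,p7,p8,p9,p10} splits into {p1,p2,p4,p5,p7,p9,p10} and {p8}.
On input b, block {p1,p2,p4,p5,p7,p9,p10} splits into {p1,p2,p5,p7} and {p4,p10} and {p9}.
Split {p1,p2,p5,p7} by δ(·,a) → {p1,p2,p7} and {p5}.
Stable partition: {p3} | {p1,p2,p7} | {p6} | {p8} | {p4,p10} | {p9} | {p5} — 7 equivalence classes.
p9 and p4 end up in different blocks, so they are distinguishable. For instance, the string 'b' is accepted from only p4.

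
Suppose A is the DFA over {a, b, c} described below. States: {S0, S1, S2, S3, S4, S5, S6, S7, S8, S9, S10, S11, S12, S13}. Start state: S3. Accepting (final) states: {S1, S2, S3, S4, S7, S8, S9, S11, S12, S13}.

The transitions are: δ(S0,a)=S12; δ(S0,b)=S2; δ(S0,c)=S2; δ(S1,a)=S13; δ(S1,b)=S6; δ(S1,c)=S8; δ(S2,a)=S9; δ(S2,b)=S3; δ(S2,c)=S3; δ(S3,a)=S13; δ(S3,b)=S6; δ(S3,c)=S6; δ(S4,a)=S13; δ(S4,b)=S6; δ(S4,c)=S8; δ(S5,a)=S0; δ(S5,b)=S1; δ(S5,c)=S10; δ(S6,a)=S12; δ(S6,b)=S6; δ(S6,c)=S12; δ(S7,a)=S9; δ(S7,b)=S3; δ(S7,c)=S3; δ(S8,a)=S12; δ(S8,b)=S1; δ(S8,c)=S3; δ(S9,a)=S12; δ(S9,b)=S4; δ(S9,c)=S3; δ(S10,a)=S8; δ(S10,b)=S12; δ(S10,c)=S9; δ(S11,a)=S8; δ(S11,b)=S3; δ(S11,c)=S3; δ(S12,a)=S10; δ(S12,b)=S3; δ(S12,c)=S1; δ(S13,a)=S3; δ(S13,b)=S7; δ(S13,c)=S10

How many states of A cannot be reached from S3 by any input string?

4

Starting at S3 and following transitions, the reachable set is {S1, S3, S4, S6, S7, S8, S9, S10, S12, S13}. That leaves S0, S2, S5, S11 unreachable — 4 in total.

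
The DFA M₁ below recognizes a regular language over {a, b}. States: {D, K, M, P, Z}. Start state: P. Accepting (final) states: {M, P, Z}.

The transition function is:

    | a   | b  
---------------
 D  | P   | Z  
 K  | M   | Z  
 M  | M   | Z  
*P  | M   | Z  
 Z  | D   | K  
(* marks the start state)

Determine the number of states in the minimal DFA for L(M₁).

3

Every state is reachable, so we keep all 5.
P0 = {M,P,Z} | {D,K}.
Split {M,P,Z} by δ(·,a) → {M,P} and {Z}.
The partition is now stable with 3 blocks: {M,P} | {D,K} | {Z}.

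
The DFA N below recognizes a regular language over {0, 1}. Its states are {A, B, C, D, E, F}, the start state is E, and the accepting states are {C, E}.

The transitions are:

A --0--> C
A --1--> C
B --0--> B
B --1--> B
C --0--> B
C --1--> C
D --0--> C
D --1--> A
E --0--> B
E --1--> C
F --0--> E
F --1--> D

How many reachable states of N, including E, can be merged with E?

2

First remove the unreachable states {A,D,F}; 3 states remain.
Initial partition by acceptance: {C,E} | {B}.
Stable partition: {C,E} | {B} — 2 equivalence classes.
State E belongs to the block {C,E}, which has 2 states.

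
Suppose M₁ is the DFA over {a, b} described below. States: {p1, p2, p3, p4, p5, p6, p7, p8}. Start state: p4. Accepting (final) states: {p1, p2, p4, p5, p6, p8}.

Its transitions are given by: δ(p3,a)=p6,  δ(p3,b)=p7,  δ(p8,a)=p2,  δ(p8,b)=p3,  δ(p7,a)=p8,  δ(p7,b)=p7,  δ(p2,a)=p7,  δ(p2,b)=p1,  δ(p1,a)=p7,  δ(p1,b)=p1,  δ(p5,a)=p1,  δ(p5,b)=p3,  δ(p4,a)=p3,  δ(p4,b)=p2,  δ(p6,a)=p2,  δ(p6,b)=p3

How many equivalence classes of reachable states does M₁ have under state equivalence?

States {p5} cannot be reached from the start state, so discard them.
Start with accepting vs non-accepting: {p1,p2,p4,p6,p8} | {p3,p7}.
Refine {p1,p2,p4,p6,p8} on symbol a: members go to different blocks, giving {p1,p2,p4} and {p6,p8}.
Stable partition: {p1,p2,p4} | {p3,p7} | {p6,p8} — 3 equivalence classes.

3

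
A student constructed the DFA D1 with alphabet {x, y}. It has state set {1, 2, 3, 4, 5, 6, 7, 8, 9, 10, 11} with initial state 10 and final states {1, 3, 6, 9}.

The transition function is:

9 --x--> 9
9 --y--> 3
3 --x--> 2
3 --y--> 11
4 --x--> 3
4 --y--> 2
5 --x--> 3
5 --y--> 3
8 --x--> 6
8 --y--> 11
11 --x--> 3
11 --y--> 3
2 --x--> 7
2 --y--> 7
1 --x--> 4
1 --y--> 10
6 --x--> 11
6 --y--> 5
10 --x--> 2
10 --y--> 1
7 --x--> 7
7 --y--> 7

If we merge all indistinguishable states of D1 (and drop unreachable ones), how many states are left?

States {5,6,8,9} cannot be reached from the start state, so discard them.
Start with accepting vs non-accepting: {1,3} | {2,4,7,10,11}.
Refine {2,4,7,10,11} on symbol x: members go to different blocks, giving {2,7,10} and {4,11}.
Refine {1,3} on symbol x: members go to different blocks, giving {1} and {3}.
Refine {2,7,10} on symbol y: members go to different blocks, giving {2,7} and {10}.
Refine {4,11} on symbol y: members go to different blocks, giving {4} and {11}.
Stable partition: {1} | {2,7} | {4} | {3} | {10} | {11} — 6 equivalence classes.

6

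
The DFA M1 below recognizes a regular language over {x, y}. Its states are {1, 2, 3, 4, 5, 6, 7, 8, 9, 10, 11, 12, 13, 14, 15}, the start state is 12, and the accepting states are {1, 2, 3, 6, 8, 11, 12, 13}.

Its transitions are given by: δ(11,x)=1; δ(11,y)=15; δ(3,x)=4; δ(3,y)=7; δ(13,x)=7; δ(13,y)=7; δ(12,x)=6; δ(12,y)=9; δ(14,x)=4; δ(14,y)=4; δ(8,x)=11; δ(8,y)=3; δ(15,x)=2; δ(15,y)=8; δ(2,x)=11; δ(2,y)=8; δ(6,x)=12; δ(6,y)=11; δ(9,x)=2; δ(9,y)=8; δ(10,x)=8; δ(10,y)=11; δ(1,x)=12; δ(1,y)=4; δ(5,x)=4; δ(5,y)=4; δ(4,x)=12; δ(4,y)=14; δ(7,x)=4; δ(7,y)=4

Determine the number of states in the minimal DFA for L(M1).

First remove the unreachable states {5,10,13}; 12 states remain.
Start with accepting vs non-accepting: {1,2,3,6,8,11,12} | {4,7,9,14,15}.
Refine {1,2,3,6,8,11,12} on symbol x: members go to different blocks, giving {1,2,6,8,11,12} and {3}.
On input y, block {1,2,6,8,11,12} splits into {1,11,12} and {2,6} and {8}.
Refine {1,11,12} on symbol x: members go to different blocks, giving {1,11} and {12}.
Split {1,11} by δ(·,x) → {1} and {11}.
Split {4,7,9,14,15} by δ(·,x) → {7,14} and {9,15} and {4}.
Refine {2,6} on symbol x: members go to different blocks, giving {2} and {6}.
No further refinement is possible. Final partition (10 blocks): {1} | {7,14} | {3} | {2} | {8} | {12} | {11} | {9,15} | {4} | {6}.

10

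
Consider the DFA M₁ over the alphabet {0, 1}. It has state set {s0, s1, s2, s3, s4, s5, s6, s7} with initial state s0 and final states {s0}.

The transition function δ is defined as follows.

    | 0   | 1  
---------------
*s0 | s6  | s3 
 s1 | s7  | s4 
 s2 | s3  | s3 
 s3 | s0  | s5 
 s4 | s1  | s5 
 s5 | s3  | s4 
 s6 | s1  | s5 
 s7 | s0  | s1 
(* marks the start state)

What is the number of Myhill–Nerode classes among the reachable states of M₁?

4

First remove the unreachable states {s2}; 7 states remain.
P0 = {s0} | {s1,s3,s4,s5,s6,s7}.
On input 0, block {s1,s3,s4,s5,s6,s7} splits into {s1,s4,s5,s6} and {s3,s7}.
Split {s1,s4,s5,s6} by δ(·,0) → {s1,s5} and {s4,s6}.
No further refinement is possible. Final partition (4 blocks): {s0} | {s1,s5} | {s3,s7} | {s4,s6}.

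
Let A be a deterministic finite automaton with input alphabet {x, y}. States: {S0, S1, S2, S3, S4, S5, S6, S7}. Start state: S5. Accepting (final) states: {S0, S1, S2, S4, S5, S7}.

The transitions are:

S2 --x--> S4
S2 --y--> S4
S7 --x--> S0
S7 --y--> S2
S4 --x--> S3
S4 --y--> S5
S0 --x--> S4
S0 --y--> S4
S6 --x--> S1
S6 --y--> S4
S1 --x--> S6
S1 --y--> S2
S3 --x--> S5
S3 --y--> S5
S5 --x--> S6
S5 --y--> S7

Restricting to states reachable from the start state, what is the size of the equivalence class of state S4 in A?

Start with accepting vs non-accepting: {S0,S1,S2,S4,S5,S7} | {S3,S6}.
Refine {S0,S1,S2,S4,S5,S7} on symbol x: members go to different blocks, giving {S0,S2,S7} and {S1,S4,S5}.
On input x, block {S0,S2,S7} splits into {S0,S2} and {S7}.
On input y, block {S1,S4,S5} splits into {S1} and {S4} and {S5}.
Split {S3,S6} by δ(·,x) → {S3} and {S6}.
The partition is now stable with 7 blocks: {S0,S2} | {S3} | {S1} | {S7} | {S4} | {S5} | {S6}.
The equivalence class containing S4 is {S4}, of size 1.

1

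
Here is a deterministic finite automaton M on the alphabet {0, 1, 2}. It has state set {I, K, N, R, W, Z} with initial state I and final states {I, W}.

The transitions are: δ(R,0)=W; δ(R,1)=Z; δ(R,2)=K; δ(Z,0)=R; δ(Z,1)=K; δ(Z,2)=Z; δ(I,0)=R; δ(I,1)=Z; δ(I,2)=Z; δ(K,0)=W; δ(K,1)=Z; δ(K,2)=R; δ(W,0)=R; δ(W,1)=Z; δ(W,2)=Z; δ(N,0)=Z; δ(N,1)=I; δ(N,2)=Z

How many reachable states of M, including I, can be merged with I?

Reachable states from the start: {I,K,R,W,Z}. Unreachable: {N} — drop them.
Initial partition by acceptance: {I,W} | {K,R,Z}.
On input 0, block {K,R,Z} splits into {K,R} and {Z}.
No further refinement is possible. Final partition (3 blocks): {I,W} | {K,R} | {Z}.
State I belongs to the block {I,W}, which has 2 states.

2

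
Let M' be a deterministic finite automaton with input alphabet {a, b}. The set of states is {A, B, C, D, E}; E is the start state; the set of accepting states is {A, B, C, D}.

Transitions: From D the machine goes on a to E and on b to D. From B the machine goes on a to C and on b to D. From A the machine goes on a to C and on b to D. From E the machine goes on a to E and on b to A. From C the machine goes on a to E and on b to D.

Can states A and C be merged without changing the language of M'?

No

States {B} cannot be reached from the start state, so discard them.
P0 = {A,C,D} | {E}.
Split {A,C,D} by δ(·,a) → {C,D} and {A}.
The partition is now stable with 3 blocks: {C,D} | {E} | {A}.
A and C end up in different blocks, so they are distinguishable. For instance, the string 'a' is accepted from only A.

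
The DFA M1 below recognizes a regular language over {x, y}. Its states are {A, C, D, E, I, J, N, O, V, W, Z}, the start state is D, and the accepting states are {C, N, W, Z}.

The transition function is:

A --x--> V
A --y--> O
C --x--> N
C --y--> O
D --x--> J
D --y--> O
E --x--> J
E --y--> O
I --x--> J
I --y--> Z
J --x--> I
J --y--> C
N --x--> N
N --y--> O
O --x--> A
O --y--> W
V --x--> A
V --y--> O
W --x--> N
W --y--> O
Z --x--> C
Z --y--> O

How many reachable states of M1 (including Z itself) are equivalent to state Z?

4

First remove the unreachable states {E}; 10 states remain.
Initial partition by acceptance: {C,N,W,Z} | {A,D,I,J,O,V}.
Refine {A,D,I,J,O,V} on symbol y: members go to different blocks, giving {I,J,O} and {A,D,V}.
Split {I,J,O} by δ(·,x) → {I,J} and {O}.
Split {A,D,V} by δ(·,x) → {A,V} and {D}.
No further refinement is possible. Final partition (5 blocks): {C,N,W,Z} | {I,J} | {A,V} | {O} | {D}.
State Z belongs to the block {C,N,W,Z}, which has 4 states.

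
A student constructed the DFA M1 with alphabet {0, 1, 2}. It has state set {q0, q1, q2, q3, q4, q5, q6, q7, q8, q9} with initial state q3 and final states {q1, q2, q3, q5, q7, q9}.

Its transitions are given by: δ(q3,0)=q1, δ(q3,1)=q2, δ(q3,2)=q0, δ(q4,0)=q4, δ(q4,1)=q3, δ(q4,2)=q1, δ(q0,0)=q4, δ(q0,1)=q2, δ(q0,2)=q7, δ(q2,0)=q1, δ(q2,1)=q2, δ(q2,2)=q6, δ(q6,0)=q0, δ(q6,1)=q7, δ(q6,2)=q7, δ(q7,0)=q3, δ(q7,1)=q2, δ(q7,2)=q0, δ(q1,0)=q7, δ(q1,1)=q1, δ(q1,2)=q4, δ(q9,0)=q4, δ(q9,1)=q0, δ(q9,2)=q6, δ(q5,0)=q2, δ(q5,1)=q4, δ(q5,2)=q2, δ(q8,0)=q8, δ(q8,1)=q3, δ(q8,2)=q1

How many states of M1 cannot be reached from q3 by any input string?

3

Starting at q3 and following transitions, the reachable set is {q0, q1, q2, q3, q4, q6, q7}. That leaves q5, q8, q9 unreachable — 3 in total.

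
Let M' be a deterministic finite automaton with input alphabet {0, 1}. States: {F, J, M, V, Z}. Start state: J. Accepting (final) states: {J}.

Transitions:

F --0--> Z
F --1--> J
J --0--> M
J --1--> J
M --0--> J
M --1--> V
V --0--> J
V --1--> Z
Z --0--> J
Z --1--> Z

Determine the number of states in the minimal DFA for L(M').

2

Reachable states from the start: {J,M,V,Z}. Unreachable: {F} — drop them.
P0 = {J} | {M,V,Z}.
Stable partition: {J} | {M,V,Z} — 2 equivalence classes.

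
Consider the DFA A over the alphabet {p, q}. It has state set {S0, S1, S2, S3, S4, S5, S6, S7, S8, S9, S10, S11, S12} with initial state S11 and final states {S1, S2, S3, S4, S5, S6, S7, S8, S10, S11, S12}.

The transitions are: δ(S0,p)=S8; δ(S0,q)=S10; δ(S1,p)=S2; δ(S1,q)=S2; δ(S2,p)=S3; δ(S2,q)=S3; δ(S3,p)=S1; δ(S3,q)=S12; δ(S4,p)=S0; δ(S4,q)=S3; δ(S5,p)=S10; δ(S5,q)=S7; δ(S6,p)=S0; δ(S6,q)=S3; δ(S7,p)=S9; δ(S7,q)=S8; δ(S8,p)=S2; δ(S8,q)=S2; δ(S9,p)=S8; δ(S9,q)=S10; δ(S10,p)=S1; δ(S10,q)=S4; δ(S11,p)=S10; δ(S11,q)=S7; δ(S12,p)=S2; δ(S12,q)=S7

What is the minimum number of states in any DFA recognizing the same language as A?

9

States {S5,S6} cannot be reached from the start state, so discard them.
Initial partition by acceptance: {S1,S2,S3,S4,S7,S8,S10,S11,S12} | {S0,S9}.
On input p, block {S1,S2,S3,S4,S7,S8,S10,S11,S12} splits into {S1,S2,S3,S8,S10,S11,S12} and {S4,S7}.
Split {S1,S2,S3,S8,S10,S11,S12} by δ(·,q) → {S1,S2,S3,S8} and {S10,S11,S12}.
Split {S1,S2,S3,S8} by δ(·,q) → {S1,S2,S8} and {S3}.
Refine {S1,S2,S8} on symbol p: members go to different blocks, giving {S1,S8} and {S2}.
On input q, block {S4,S7} splits into {S4} and {S7}.
On input p, block {S10,S11,S12} splits into {S10} and {S11} and {S12}.
The partition is now stable with 9 blocks: {S1,S8} | {S0,S9} | {S4} | {S10} | {S3} | {S2} | {S7} | {S11} | {S12}.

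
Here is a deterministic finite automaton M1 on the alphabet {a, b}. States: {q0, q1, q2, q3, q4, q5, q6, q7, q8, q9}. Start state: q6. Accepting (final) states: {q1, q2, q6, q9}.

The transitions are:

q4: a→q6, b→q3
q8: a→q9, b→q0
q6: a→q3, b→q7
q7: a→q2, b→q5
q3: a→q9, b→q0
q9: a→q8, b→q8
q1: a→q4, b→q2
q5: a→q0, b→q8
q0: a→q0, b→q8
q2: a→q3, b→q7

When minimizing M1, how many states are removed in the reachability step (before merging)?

2

BFS from q6 reaches {q0, q2, q3, q5, q6, q7, q8, q9}; the 2 state(s) q1, q4 are never visited.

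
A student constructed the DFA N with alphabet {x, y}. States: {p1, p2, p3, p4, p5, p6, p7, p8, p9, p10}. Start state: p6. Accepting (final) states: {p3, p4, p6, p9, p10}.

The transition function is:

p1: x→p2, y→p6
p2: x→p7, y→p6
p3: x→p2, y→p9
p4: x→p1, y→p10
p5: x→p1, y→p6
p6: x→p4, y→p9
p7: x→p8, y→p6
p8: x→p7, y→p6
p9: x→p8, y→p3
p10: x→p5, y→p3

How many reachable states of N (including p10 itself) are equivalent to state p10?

4

All states are reachable from the start state.
Initial partition by acceptance: {p3,p4,p6,p9,p10} | {p1,p2,p5,p7,p8}.
Split {p3,p4,p6,p9,p10} by δ(·,x) → {p3,p4,p9,p10} and {p6}.
Stable partition: {p3,p4,p9,p10} | {p1,p2,p5,p7,p8} | {p6} — 3 equivalence classes.
The equivalence class containing p10 is {p3,p4,p9,p10}, of size 4.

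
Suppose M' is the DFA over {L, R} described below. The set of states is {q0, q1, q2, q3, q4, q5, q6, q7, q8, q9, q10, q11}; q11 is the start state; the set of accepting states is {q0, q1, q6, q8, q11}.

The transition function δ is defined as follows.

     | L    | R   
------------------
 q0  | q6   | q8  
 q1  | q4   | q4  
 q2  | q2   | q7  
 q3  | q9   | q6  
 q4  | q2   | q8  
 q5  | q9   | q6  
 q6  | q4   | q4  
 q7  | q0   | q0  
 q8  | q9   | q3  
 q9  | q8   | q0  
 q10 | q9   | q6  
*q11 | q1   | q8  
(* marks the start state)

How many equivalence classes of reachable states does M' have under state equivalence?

States {q5,q10} cannot be reached from the start state, so discard them.
Initial partition by acceptance: {q0,q1,q6,q8,q11} | {q2,q3,q4,q7,q9}.
On input L, block {q0,q1,q6,q8,q11} splits into {q1,q6,q8} and {q0,q11}.
Split {q2,q3,q4,q7,q9} by δ(·,L) → {q2,q3,q4} and {q7} and {q9}.
Split {q1,q6,q8} by δ(·,L) → {q1,q6} and {q8}.
Refine {q2,q3,q4} on symbol L: members go to different blocks, giving {q2,q4} and {q3}.
On input R, block {q2,q4} splits into {q2} and {q4}.
The partition is now stable with 8 blocks: {q1,q6} | {q2} | {q0,q11} | {q7} | {q9} | {q8} | {q3} | {q4}.

8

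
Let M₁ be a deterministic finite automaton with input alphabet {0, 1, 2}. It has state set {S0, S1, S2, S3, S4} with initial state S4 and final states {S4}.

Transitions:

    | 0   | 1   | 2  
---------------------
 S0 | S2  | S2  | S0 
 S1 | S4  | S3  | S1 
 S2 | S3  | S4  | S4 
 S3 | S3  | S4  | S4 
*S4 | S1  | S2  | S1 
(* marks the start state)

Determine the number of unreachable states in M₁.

Starting at S4 and following transitions, the reachable set is {S1, S2, S3, S4}. That leaves S0 unreachable — 1 in total.

1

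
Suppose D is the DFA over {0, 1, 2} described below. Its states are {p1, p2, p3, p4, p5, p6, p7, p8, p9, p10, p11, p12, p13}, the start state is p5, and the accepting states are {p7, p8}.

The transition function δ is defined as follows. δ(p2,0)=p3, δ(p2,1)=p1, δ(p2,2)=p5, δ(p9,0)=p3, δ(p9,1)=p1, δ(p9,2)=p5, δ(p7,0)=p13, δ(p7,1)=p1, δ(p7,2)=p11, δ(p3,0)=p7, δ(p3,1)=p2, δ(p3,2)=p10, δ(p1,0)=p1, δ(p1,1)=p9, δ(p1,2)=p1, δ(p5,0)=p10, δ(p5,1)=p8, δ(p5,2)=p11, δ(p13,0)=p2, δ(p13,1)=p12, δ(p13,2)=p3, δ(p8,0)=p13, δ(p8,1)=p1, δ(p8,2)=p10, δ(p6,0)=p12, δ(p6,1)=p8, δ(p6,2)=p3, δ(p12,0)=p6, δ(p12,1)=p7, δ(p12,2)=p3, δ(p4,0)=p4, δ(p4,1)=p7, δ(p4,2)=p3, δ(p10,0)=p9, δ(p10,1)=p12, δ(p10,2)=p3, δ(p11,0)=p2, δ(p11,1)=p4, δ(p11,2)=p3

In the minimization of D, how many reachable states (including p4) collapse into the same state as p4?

3

Initial partition by acceptance: {p7,p8} | {p1,p2,p3,p4,p5,p6,p9,p10,p11,p12,p13}.
Split {p1,p2,p3,p4,p5,p6,p9,p10,p11,p12,p13} by δ(·,0) → {p1,p2,p4,p5,p6,p9,p10,p11,p12,p13} and {p3}.
On input 0, block {p1,p2,p4,p5,p6,p9,p10,p11,p12,p13} splits into {p1,p4,p5,p6,p10,p11,p12,p13} and {p2,p9}.
On input 0, block {p1,p4,p5,p6,p10,p11,p12,p13} splits into {p1,p4,p5,p6,p12} and {p10,p11,p13}.
Split {p1,p4,p5,p6,p12} by δ(·,0) → {p1,p4,p6,p12} and {p5}.
Split {p1,p4,p6,p12} by δ(·,1) → {p4,p6,p12} and {p1}.
Stable partition: {p7,p8} | {p4,p6,p12} | {p3} | {p2,p9} | {p10,p11,p13} | {p5} | {p1} — 7 equivalence classes.
State p4 belongs to the block {p4,p6,p12}, which has 3 states.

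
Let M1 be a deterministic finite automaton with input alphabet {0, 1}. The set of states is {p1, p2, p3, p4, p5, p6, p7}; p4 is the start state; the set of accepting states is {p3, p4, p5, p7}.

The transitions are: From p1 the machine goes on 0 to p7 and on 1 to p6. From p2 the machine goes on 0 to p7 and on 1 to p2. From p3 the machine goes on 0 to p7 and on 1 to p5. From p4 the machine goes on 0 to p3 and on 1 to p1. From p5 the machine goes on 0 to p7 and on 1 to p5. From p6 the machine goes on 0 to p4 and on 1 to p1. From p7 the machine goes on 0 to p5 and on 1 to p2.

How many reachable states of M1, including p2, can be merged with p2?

3

Every state is reachable, so we keep all 7.
Start with accepting vs non-accepting: {p3,p4,p5,p7} | {p1,p2,p6}.
Split {p3,p4,p5,p7} by δ(·,1) → {p3,p5} and {p4,p7}.
No further refinement is possible. Final partition (3 blocks): {p3,p5} | {p1,p2,p6} | {p4,p7}.
The equivalence class containing p2 is {p1,p2,p6}, of size 3.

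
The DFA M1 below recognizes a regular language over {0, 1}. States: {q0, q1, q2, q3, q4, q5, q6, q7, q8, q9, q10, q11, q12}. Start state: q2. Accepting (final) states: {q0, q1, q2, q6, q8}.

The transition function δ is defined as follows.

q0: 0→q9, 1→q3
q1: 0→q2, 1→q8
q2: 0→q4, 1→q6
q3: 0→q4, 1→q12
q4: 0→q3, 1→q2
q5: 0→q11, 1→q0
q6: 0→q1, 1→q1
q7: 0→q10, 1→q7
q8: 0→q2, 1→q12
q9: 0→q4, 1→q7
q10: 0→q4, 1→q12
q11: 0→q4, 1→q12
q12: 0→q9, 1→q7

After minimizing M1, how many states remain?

7

Reachable states from the start: {q1,q2,q3,q4,q6,q7,q8,q9,q10,q12}. Unreachable: {q0,q5,q11} — drop them.
P0 = {q1,q2,q6,q8} | {q3,q4,q7,q9,q10,q12}.
Split {q1,q2,q6,q8} by δ(·,0) → {q1,q6,q8} and {q2}.
Split {q1,q6,q8} by δ(·,0) → {q1,q8} and {q6}.
On input 1, block {q1,q8} splits into {q1} and {q8}.
Refine {q3,q4,q7,q9,q10,q12} on symbol 1: members go to different blocks, giving {q3,q7,q9,q10,q12} and {q4}.
On input 0, block {q3,q7,q9,q10,q12} splits into {q3,q9,q10} and {q7,q12}.
No further refinement is possible. Final partition (7 blocks): {q1} | {q3,q9,q10} | {q2} | {q6} | {q8} | {q4} | {q7,q12}.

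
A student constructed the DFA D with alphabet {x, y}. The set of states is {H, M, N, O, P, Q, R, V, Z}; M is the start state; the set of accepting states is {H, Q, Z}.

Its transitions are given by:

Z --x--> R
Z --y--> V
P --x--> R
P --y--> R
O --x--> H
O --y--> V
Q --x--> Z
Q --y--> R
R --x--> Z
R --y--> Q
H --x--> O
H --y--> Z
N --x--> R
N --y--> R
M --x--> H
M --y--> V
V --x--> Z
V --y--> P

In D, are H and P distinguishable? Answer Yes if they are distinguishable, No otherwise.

First remove the unreachable states {N}; 8 states remain.
Start with accepting vs non-accepting: {H,Q,Z} | {M,O,P,R,V}.
Split {H,Q,Z} by δ(·,x) → {H,Z} and {Q}.
Split {H,Z} by δ(·,y) → {H} and {Z}.
On input x, block {M,O,P,R,V} splits into {R,V} and {M,O} and {P}.
On input y, block {R,V} splits into {V} and {R}.
Stable partition: {H} | {V} | {Q} | {Z} | {M,O} | {P} | {R} — 7 equivalence classes.
H and P end up in different blocks, so they are distinguishable. For instance, the string 'ε' is accepted from only H.

Yes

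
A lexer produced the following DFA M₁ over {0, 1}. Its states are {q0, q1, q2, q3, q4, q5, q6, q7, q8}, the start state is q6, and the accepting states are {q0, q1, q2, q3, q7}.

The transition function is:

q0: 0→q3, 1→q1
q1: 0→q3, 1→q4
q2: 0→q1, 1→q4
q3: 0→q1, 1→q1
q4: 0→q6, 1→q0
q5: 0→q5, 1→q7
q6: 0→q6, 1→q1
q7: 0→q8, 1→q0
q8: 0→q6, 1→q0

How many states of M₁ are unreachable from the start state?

No path from q6 leads to q2, q5, q7, q8; the other 5 states are all reachable.

4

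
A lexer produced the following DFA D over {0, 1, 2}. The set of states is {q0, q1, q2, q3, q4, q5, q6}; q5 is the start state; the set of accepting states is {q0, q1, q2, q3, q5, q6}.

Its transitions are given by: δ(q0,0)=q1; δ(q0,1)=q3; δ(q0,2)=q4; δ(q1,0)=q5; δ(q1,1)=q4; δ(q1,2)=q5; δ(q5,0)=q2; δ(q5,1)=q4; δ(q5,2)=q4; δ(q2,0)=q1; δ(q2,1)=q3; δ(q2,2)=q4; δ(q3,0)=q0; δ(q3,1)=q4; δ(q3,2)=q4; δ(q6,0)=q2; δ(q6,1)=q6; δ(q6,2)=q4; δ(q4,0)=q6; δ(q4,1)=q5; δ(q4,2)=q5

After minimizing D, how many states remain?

5

All states are reachable from the start state.
Start with accepting vs non-accepting: {q0,q1,q2,q3,q5,q6} | {q4}.
Refine {q0,q1,q2,q3,q5,q6} on symbol 1: members go to different blocks, giving {q0,q2,q6} and {q1,q3,q5}.
On input 0, block {q0,q2,q6} splits into {q0,q2} and {q6}.
On input 0, block {q1,q3,q5} splits into {q3,q5} and {q1}.
No further refinement is possible. Final partition (5 blocks): {q0,q2} | {q4} | {q3,q5} | {q6} | {q1}.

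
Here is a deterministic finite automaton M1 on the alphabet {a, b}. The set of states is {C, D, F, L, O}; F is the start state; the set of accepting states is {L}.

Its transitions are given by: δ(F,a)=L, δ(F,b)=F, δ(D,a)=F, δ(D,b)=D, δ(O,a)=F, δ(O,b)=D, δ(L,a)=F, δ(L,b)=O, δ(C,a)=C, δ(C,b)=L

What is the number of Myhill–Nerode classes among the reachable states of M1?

3

First remove the unreachable states {C}; 4 states remain.
P0 = {L} | {D,F,O}.
On input a, block {D,F,O} splits into {D,O} and {F}.
Stable partition: {L} | {D,O} | {F} — 3 equivalence classes.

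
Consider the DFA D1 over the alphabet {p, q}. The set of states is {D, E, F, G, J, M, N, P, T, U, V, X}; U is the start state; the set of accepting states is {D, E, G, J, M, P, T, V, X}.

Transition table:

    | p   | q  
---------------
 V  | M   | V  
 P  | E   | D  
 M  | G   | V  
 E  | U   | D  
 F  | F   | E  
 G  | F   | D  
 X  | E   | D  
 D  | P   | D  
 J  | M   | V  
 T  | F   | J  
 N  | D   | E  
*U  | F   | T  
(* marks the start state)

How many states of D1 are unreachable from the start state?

2

Starting at U and following transitions, the reachable set is {D, E, F, G, J, M, P, T, U, V}. That leaves N, X unreachable — 2 in total.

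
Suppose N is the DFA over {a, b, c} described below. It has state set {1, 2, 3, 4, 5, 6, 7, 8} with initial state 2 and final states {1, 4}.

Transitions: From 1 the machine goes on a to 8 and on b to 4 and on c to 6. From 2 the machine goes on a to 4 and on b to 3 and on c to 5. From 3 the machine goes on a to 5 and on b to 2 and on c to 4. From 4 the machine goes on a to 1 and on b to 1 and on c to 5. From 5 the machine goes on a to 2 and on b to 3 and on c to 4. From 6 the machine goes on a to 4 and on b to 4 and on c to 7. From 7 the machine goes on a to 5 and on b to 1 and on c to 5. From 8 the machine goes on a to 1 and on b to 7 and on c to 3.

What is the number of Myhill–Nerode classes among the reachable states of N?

All states are reachable from the start state.
Initial partition by acceptance: {1,4} | {2,3,5,6,7,8}.
Refine {1,4} on symbol a: members go to different blocks, giving {1} and {4}.
On input a, block {2,3,5,6,7,8} splits into {3,5,7} and {2,6} and {8}.
Refine {3,5,7} on symbol a: members go to different blocks, giving {3,7} and {5}.
Split {3,7} by δ(·,b) → {3} and {7}.
Refine {2,6} on symbol b: members go to different blocks, giving {2} and {6}.
The partition is now stable with 8 blocks: {1} | {3} | {4} | {2} | {8} | {5} | {7} | {6}.

8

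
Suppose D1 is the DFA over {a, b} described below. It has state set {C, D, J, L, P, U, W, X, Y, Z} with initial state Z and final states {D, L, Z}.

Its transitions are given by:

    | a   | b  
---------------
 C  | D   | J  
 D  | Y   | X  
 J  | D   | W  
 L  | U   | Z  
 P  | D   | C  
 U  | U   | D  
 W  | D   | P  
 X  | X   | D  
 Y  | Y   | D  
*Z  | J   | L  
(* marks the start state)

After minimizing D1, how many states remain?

Every state is reachable, so we keep all 10.
P0 = {D,L,Z} | {C,J,P,U,W,X,Y}.
On input b, block {D,L,Z} splits into {L,Z} and {D}.
Refine {C,J,P,U,W,X,Y} on symbol a: members go to different blocks, giving {C,J,P,W} and {U,X,Y}.
Split {L,Z} by δ(·,a) → {L} and {Z}.
No further refinement is possible. Final partition (5 blocks): {L} | {C,J,P,W} | {D} | {U,X,Y} | {Z}.

5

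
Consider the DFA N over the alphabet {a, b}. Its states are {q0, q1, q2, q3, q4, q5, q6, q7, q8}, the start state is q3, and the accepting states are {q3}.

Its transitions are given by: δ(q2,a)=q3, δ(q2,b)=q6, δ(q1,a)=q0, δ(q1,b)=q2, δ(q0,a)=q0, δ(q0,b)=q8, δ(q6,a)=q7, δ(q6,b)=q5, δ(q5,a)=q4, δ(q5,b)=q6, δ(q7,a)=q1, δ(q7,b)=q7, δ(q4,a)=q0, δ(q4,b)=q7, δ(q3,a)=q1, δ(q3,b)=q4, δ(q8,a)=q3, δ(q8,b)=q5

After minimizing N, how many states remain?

All states are reachable from the start state.
Initial partition by acceptance: {q3} | {q0,q1,q2,q4,q5,q6,q7,q8}.
On input a, block {q0,q1,q2,q4,q5,q6,q7,q8} splits into {q0,q1,q4,q5,q6,q7} and {q2,q8}.
Refine {q0,q1,q4,q5,q6,q7} on symbol b: members go to different blocks, giving {q4,q5,q6,q7} and {q0,q1}.
Refine {q4,q5,q6,q7} on symbol a: members go to different blocks, giving {q4,q7} and {q5,q6}.
The partition is now stable with 5 blocks: {q3} | {q4,q7} | {q2,q8} | {q0,q1} | {q5,q6}.

5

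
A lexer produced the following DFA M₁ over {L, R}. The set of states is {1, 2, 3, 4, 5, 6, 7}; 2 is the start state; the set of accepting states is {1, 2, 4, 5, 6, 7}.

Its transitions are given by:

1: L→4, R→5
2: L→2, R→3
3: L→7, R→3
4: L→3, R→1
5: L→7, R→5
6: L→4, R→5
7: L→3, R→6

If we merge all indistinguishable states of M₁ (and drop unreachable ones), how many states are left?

4

Start with accepting vs non-accepting: {1,2,4,5,6,7} | {3}.
Split {1,2,4,5,6,7} by δ(·,L) → {1,2,5,6} and {4,7}.
Refine {1,2,5,6} on symbol L: members go to different blocks, giving {1,5,6} and {2}.
No further refinement is possible. Final partition (4 blocks): {1,5,6} | {3} | {4,7} | {2}.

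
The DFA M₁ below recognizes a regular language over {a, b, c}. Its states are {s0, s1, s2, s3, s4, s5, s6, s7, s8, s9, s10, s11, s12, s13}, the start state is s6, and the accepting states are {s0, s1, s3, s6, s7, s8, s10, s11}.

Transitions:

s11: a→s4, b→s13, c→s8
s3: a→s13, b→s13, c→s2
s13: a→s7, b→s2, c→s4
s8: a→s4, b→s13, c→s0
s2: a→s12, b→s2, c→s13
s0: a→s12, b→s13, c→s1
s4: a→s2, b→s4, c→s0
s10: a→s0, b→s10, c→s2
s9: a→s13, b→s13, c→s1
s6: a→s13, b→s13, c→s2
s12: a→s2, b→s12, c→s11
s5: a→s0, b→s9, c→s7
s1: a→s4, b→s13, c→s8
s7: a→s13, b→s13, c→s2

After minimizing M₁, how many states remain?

Reachable states from the start: {s0,s1,s2,s4,s6,s7,s8,s11,s12,s13}. Unreachable: {s3,s5,s9,s10} — drop them.
Start with accepting vs non-accepting: {s0,s1,s6,s7,s8,s11} | {s2,s4,s12,s13}.
On input c, block {s0,s1,s6,s7,s8,s11} splits into {s0,s1,s8,s11} and {s6,s7}.
Refine {s2,s4,s12,s13} on symbol a: members go to different blocks, giving {s2,s4,s12} and {s13}.
Refine {s2,s4,s12} on symbol c: members go to different blocks, giving {s4,s12} and {s2}.
No further refinement is possible. Final partition (5 blocks): {s0,s1,s8,s11} | {s4,s12} | {s6,s7} | {s13} | {s2}.

5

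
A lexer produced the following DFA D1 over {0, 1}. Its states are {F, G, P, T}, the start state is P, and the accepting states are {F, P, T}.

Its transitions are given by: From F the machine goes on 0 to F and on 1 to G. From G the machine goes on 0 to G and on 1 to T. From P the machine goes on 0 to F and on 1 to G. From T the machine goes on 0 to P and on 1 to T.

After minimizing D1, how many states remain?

Every state is reachable, so we keep all 4.
Initial partition by acceptance: {F,P,T} | {G}.
Refine {F,P,T} on symbol 1: members go to different blocks, giving {F,P} and {T}.
The partition is now stable with 3 blocks: {F,P} | {G} | {T}.

3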